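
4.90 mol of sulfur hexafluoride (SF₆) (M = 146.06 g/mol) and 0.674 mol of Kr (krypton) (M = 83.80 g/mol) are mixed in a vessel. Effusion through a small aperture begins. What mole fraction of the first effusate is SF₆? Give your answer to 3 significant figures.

Rate_i ∝ x_i/√M_i (Graham's law weighted by mole fraction), so the effusate composition follows n_i/√M_i.
x_SF₆(eff) = (n_SF₆/√M_SF₆) / (n_SF₆/√M_SF₆ + n_Kr/√M_Kr)
= (4.90/√146.06) / (4.90/√146.06 + 0.674/√83.80) = 0.4054/(0.4054 + 0.07363) = 0.846.

0.846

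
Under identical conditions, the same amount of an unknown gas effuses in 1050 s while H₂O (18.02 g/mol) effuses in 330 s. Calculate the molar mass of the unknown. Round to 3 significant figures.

182 g/mol

By Graham's law, t_X/t_H₂O = √(M_X/M_H₂O).
1050/330 = 3.182 = √(M_X/18.02)
M_X = 18.02 × 3.182² = 18.02 × 10.12 = 182 g/mol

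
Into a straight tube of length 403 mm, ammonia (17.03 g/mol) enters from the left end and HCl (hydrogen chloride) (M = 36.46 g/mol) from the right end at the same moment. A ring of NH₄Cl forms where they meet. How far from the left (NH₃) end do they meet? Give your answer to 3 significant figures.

Graham's law gives d_NH₃/d_HCl = rate_NH₃/rate_HCl = √(M_HCl/M_NH₃) = √(36.46/17.03) = 1.463.
With d_NH₃ + d_HCl = 403 mm, d_HCl = 403/(1 + 1.463) = 163.6 mm.
d_NH₃ = 403 − 163.6 = 239 mm.

239 mm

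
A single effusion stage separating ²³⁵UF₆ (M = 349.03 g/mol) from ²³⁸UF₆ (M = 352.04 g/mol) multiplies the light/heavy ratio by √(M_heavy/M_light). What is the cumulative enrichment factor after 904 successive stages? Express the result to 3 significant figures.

48.5

The single-stage factor is √(M_heavy/M_light), so 904 stages give [√(352.04/349.03)]^904 = (352.04/349.03)^(904/2).
= 1.00862^452 = 48.5.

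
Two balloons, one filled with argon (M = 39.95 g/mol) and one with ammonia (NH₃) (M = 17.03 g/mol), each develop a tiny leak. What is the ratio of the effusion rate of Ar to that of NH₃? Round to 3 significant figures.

From Graham's law, rate_Ar/rate_NH₃ = √(M_NH₃/M_Ar) = √(17.03/39.95) = √0.4263 = 0.653.

0.653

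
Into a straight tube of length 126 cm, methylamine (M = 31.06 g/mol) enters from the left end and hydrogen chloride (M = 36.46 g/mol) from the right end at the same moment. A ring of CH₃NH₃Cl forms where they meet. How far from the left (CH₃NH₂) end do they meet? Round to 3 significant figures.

65.5 cm

In equal time, each gas travels a distance ∝ its rate ∝ 1/√M, so d_CH₃NH₂/d_HCl = √(M_HCl/M_CH₃NH₂) = √(36.46/31.06) = 1.083.
With d_CH₃NH₂ + d_HCl = 126 cm, d_HCl = 126/(1 + 1.083) = 60.48 cm.
d_CH₃NH₂ = 126 − 60.48 = 65.5 cm.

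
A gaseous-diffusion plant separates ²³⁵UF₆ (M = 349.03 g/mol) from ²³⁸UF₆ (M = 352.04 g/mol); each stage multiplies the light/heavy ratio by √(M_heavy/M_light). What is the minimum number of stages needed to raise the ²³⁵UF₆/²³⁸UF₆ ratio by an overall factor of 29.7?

790

With α = √(352.04/349.03) per stage, ln α = ½ ln(1.00862) = 0.004293.
Need α^N ≥ 29.7 ⇒ N ≥ ln(29.7) / ln α = 3.391 / 0.004293 = 789.84.
So at least 790 stages are needed.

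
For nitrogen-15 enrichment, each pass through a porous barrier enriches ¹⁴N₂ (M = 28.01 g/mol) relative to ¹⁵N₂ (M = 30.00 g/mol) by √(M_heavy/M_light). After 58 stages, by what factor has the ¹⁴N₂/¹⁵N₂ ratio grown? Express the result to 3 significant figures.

7.32

Each stage multiplies the ratio by α = √(30.00/28.01), so after 58 stages the overall factor is α^58 = (30.00/28.01)^(58/2).
= 1.07105^29 = 7.32.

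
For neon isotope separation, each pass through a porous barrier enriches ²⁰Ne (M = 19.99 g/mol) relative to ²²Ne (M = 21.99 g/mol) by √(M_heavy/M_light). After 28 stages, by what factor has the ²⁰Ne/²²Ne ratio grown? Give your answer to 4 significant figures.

3.800

Each stage multiplies the ratio by α = √(21.99/19.99), so after 28 stages the overall factor is α^28 = (21.99/19.99)^(28/2).
= 1.10005^14 = 3.800.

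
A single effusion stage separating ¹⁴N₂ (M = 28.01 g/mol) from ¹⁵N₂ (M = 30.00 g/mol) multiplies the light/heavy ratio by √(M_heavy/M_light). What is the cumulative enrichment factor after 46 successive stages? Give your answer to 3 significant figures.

Overall factor = α^46 with α = √(30.00/28.01), i.e. (30.00/28.01)^(46/2).
= 1.07105^23 = 4.85.

4.85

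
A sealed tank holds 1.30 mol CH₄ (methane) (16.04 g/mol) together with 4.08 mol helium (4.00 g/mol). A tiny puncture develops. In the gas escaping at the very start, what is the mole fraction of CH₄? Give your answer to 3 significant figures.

0.137

Effusion rate of each component ∝ n_i/√M_i (partial pressure × 1/√M).
Mole fraction of CH₄ in the effusate = (n_CH₄/√M_CH₄) / (n_CH₄/√M_CH₄ + n_He/√M_He)
= (1.30/√16.04) / (1.30/√16.04 + 4.08/√4.00) = 0.3246/(0.3246 + 2.040) = 0.137.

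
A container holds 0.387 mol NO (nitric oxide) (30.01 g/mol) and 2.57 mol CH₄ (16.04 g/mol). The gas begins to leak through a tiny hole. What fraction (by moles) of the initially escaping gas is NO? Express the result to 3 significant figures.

The effusion rate of species i is ∝ p_i/√M_i ∝ n_i/√M_i.
Mole fraction of NO in the effusate = (n_NO/√M_NO) / (n_NO/√M_NO + n_CH₄/√M_CH₄)
= (0.387/√30.01) / (0.387/√30.01 + 2.57/√16.04) = 0.07064/(0.07064 + 0.6417) = 0.0992.

0.0992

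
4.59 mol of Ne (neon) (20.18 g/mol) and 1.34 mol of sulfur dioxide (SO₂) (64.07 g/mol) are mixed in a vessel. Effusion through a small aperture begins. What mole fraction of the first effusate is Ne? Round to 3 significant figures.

0.859

The effusion rate of species i is ∝ p_i/√M_i ∝ n_i/√M_i.
x_Ne(eff) = (n_Ne/√M_Ne) / (n_Ne/√M_Ne + n_SO₂/√M_SO₂)
= (4.59/√20.18) / (4.59/√20.18 + 1.34/√64.07) = 1.022/(1.022 + 0.1674) = 0.859.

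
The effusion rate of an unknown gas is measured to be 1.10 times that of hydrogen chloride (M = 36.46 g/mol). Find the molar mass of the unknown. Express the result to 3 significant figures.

30.1 g/mol

From Graham's law, rate_X/rate_HCl = √(M_HCl/M_X).
1.10 = √(36.46/M_X)
M_X = 36.46 / 1.10² = 36.46 / 1.210 = 30.1 g/mol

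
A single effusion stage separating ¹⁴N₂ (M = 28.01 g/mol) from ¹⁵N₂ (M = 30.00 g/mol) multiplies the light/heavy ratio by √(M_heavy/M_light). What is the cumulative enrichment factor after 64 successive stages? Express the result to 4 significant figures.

8.992

Overall factor = α^64 with α = √(30.00/28.01), i.e. (30.00/28.01)^(64/2).
= 1.07105^32 = 8.992.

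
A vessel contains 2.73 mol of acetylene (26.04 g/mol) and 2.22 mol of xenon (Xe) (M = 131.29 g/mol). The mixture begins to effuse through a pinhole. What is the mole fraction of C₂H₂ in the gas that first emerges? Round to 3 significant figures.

The effusion rate of species i is ∝ p_i/√M_i ∝ n_i/√M_i.
Mole fraction of C₂H₂ in the effusate = (n_C₂H₂/√M_C₂H₂) / (n_C₂H₂/√M_C₂H₂ + n_Xe/√M_Xe)
= (2.73/√26.04) / (2.73/√26.04 + 2.22/√131.29) = 0.5350/(0.5350 + 0.1937) = 0.734.

0.734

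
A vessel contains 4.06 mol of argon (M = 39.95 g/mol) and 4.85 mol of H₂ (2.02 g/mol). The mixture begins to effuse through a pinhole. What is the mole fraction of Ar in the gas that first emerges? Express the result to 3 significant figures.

Each component's effusion rate ∝ (its partial pressure)·(1/√M) ∝ n_i/√M_i.
Mole fraction of Ar in the effusate = (n_Ar/√M_Ar) / (n_Ar/√M_Ar + n_H₂/√M_H₂)
= (4.06/√39.95) / (4.06/√39.95 + 4.85/√2.02) = 0.6423/(0.6423 + 3.412) = 0.158.

0.158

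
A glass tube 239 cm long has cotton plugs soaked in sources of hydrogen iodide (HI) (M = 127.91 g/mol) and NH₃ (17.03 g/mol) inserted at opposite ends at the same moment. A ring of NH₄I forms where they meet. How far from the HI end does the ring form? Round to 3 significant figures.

The fronts meet when d_HI + d_NH₃ = L with d_HI/d_NH₃ = √(M_NH₃/M_HI) (Graham's law). Here √(M_NH₃/M_HI) = √(17.03/127.91) = 0.3649.
With d_HI + d_NH₃ = 239 cm, d_NH₃ = 239/(1 + 0.3649) = 175.1 cm.
d_HI = 239 − 175.1 = 63.9 cm.

63.9 cm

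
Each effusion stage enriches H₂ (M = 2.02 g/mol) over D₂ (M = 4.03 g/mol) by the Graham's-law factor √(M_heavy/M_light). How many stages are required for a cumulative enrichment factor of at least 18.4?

Per stage α = (4.03/2.02)^(1/2) = 1.99505^0.5, giving ln α = 0.3453.
Need α^N ≥ 18.4 ⇒ N ≥ ln(18.4) / ln α = 2.912 / 0.3453 = 8.43.
So at least 9 stages are needed.

9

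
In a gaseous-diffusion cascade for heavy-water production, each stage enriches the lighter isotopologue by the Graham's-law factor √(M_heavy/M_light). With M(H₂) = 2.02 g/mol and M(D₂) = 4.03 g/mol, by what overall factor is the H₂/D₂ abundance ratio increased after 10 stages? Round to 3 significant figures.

31.6

Each stage multiplies the ratio by α = √(4.03/2.02), so after 10 stages the overall factor is α^10 = (4.03/2.02)^(10/2).
= 1.99505^5 = 31.6.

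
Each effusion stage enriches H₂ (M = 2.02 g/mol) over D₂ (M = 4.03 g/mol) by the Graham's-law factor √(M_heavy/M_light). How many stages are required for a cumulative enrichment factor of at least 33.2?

Single-stage factor α = √(4.03/2.02), so ln α = ½ ln(1.99505) = 0.3453.
Need α^N ≥ 33.2 ⇒ N ≥ ln(33.2) / ln α = 3.503 / 0.3453 = 10.14.
Rounding up, N = 11 stages.

11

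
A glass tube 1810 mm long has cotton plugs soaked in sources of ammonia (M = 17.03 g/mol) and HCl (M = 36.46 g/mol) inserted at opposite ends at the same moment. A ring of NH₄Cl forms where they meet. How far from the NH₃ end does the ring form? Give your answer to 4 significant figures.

1075 mm

In equal time, each gas travels a distance ∝ its rate ∝ 1/√M, so d_NH₃/d_HCl = √(M_HCl/M_NH₃) = √(36.46/17.03) = 1.463.
With d_NH₃ + d_HCl = 1810 mm, d_HCl = 1810/(1 + 1.463) = 734.8 mm.
d_NH₃ = 1810 − 734.8 = 1075 mm.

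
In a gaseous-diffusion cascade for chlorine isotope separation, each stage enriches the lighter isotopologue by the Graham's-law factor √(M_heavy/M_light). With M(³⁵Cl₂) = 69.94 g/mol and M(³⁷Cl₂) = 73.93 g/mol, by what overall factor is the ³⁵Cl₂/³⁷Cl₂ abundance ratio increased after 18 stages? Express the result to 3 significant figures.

After 18 stages the ratio has grown by (√(73.93/69.94))^18 = (73.93/69.94)^(18/2).
= 1.05705^9 = 1.65.

1.65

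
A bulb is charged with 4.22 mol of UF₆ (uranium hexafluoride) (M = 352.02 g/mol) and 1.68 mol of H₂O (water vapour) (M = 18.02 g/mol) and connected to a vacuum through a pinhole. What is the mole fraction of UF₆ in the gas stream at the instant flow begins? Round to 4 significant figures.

Effusion rate of each component ∝ n_i/√M_i (partial pressure × 1/√M).
x_UF₆(eff) = (n_UF₆/√M_UF₆) / (n_UF₆/√M_UF₆ + n_H₂O/√M_H₂O)
= (4.22/√352.02) / (4.22/√352.02 + 1.68/√18.02) = 0.2249/(0.2249 + 0.3958) = 0.3624.

0.3624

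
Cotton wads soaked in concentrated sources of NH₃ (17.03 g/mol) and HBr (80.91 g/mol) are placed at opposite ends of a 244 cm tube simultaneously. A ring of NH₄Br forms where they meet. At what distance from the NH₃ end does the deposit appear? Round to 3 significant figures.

167 cm

Distances travelled in equal time are proportional to diffusion rates, so d_NH₃/d_HBr = √(M_HBr/M_NH₃) = √(80.91/17.03) = 2.180.
With d_NH₃ + d_HBr = 244 cm, d_HBr = 244/(1 + 2.180) = 76.74 cm.
d_NH₃ = 244 − 76.74 = 167 cm.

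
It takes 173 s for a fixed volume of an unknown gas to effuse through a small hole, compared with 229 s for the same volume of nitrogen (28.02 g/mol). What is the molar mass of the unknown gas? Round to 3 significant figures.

16.0 g/mol

Since effusion rate ∝ 1/√M, t_X/t_N₂ = √(M_X/M_N₂).
173/229 = 0.7555 = √(M_X/28.02)
M_X = 28.02 × 0.7555² = 28.02 × 0.5707 = 16.0 g/mol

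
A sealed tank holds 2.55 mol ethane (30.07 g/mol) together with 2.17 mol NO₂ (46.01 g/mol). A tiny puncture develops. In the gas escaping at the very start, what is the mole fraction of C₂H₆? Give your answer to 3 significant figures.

Rate_i ∝ x_i/√M_i (Graham's law weighted by mole fraction), so the effusate composition follows n_i/√M_i.
So x_C₂H₆ in the escaping gas = (n_C₂H₆/√M_C₂H₆) / Σ(n_i/√M_i)
= (2.55/√30.07) / (2.55/√30.07 + 2.17/√46.01) = 0.4650/(0.4650 + 0.3199) = 0.592.

0.592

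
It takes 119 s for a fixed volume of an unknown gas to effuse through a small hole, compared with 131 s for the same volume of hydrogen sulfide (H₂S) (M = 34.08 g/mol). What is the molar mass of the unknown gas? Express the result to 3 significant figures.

Using Graham's law: t_X/t_H₂S = √(M_X/M_H₂S).
119/131 = 0.9084 = √(M_X/34.08)
M_X = 34.08 × 0.9084² = 34.08 × 0.8252 = 28.1 g/mol

28.1 g/mol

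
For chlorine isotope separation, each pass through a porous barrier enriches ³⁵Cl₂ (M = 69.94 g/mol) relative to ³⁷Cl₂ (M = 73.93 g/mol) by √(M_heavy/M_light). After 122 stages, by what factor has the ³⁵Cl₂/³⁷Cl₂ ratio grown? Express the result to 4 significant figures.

29.50

Overall factor = α^122 with α = √(73.93/69.94), i.e. (73.93/69.94)^(122/2).
= 1.05705^61 = 29.50.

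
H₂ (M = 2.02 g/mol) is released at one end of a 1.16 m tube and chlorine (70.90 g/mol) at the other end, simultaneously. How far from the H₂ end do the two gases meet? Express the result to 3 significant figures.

0.992 m

The fronts meet when d_H₂ + d_Cl₂ = L with d_H₂/d_Cl₂ = √(M_Cl₂/M_H₂) (Graham's law). Here √(M_Cl₂/M_H₂) = √(70.90/2.02) = 5.924.
With d_H₂ + d_Cl₂ = 1.16 m, d_Cl₂ = 1.16/(1 + 5.924) = 0.1675 m.
d_H₂ = 1.16 − 0.1675 = 0.992 m.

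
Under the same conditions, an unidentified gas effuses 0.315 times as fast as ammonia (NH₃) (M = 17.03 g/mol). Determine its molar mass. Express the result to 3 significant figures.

172 g/mol

Since effusion rate ∝ 1/√M, rate_X/rate_NH₃ = √(M_NH₃/M_X).
0.315 = √(17.03/M_X)
M_X = 17.03 / 0.315² = 17.03 / 0.09923 = 172 g/mol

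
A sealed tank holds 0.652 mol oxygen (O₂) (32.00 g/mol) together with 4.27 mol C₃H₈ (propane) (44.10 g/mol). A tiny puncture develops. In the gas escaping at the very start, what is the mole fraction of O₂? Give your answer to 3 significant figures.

0.152

Each component's effusion rate ∝ (its partial pressure)·(1/√M) ∝ n_i/√M_i.
So x_O₂ in the escaping gas = (n_O₂/√M_O₂) / Σ(n_i/√M_i)
= (0.652/√32.00) / (0.652/√32.00 + 4.27/√44.10) = 0.1153/(0.1153 + 0.6430) = 0.152.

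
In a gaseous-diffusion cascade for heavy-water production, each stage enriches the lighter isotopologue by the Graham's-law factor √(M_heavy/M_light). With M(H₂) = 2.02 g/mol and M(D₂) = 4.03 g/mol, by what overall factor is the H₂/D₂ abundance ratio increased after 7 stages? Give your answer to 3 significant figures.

Overall factor = α^7 with α = √(4.03/2.02), i.e. (4.03/2.02)^(7/2).
= 1.99505^(7/2) = 11.2.

11.2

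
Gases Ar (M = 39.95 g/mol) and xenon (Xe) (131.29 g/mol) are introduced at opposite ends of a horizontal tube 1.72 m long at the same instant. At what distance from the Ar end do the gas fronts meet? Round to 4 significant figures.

1.109 m

In equal time, each gas travels a distance ∝ its rate ∝ 1/√M, so d_Ar/d_Xe = √(M_Xe/M_Ar) = √(131.29/39.95) = 1.813.
With d_Ar + d_Xe = 1.72 m, d_Xe = 1.72/(1 + 1.813) = 0.6115 m.
d_Ar = 1.72 − 0.6115 = 1.109 m.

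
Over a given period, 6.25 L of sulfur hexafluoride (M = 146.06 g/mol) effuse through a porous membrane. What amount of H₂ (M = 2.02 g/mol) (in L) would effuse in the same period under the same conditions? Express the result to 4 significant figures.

53.15 L

Since effusion rate ∝ 1/√M, rate_H₂/rate_SF₆ = √(M_SF₆/M_H₂) = √(146.06/2.02) = √72.31 = 8.503.
So the volume for H₂ is 6.25 × 8.503 = 53.15 L.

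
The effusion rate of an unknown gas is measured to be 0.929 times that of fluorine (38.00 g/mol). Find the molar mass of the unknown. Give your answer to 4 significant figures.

44.03 g/mol

Since effusion rate ∝ 1/√M, rate_X/rate_F₂ = √(M_F₂/M_X).
0.929 = √(38.00/M_X)
M_X = 38.00 / 0.929² = 38.00 / 0.8630 = 44.03 g/mol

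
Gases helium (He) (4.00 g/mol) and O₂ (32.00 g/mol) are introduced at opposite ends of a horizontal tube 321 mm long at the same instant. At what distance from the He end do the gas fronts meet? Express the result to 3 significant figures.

Graham's law gives d_He/d_O₂ = rate_He/rate_O₂ = √(M_O₂/M_He) = √(32.00/4.00) = 2.828.
With d_He + d_O₂ = 321 mm, d_O₂ = 321/(1 + 2.828) = 83.85 mm.
d_He = 321 − 83.85 = 237 mm.

237 mm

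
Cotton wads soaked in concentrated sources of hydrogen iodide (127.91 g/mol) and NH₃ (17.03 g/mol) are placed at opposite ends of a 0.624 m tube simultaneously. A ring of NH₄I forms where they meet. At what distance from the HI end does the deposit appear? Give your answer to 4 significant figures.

The fronts meet when d_HI + d_NH₃ = L with d_HI/d_NH₃ = √(M_NH₃/M_HI) (Graham's law). Here √(M_NH₃/M_HI) = √(17.03/127.91) = 0.3649.
With d_HI + d_NH₃ = 0.624 m, d_NH₃ = 0.624/(1 + 0.3649) = 0.4572 m.
d_HI = 0.624 − 0.4572 = 0.1668 m.

0.1668 m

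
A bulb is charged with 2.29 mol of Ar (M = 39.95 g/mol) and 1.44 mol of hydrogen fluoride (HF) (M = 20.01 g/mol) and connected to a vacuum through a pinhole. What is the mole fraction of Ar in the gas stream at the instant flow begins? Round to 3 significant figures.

0.530

Effusion rate of each component ∝ n_i/√M_i (partial pressure × 1/√M).
So x_Ar in the escaping gas = (n_Ar/√M_Ar) / Σ(n_i/√M_i)
= (2.29/√39.95) / (2.29/√39.95 + 1.44/√20.01) = 0.3623/(0.3623 + 0.3219) = 0.530.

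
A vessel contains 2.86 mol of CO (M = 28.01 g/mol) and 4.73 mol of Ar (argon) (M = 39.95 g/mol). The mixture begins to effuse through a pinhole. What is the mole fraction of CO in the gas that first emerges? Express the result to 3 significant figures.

0.419

Effusion rate of each component ∝ n_i/√M_i (partial pressure × 1/√M).
So x_CO in the escaping gas = (n_CO/√M_CO) / Σ(n_i/√M_i)
= (2.86/√28.01) / (2.86/√28.01 + 4.73/√39.95) = 0.5404/(0.5404 + 0.7483) = 0.419.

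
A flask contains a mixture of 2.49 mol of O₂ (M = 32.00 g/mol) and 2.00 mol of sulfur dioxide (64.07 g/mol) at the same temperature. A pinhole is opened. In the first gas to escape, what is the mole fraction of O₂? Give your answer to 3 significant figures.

0.638

Each component's effusion rate ∝ (its partial pressure)·(1/√M) ∝ n_i/√M_i.
So x_O₂ in the escaping gas = (n_O₂/√M_O₂) / Σ(n_i/√M_i)
= (2.49/√32.00) / (2.49/√32.00 + 2.00/√64.07) = 0.4402/(0.4402 + 0.2499) = 0.638.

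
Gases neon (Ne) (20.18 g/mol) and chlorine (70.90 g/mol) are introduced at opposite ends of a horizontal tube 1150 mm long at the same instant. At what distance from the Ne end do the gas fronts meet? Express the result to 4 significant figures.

749.9 mm

Distances travelled in equal time are proportional to diffusion rates, so d_Ne/d_Cl₂ = √(M_Cl₂/M_Ne) = √(70.90/20.18) = 1.874.
With d_Ne + d_Cl₂ = 1150 mm, d_Cl₂ = 1150/(1 + 1.874) = 400.1 mm.
d_Ne = 1150 − 400.1 = 749.9 mm.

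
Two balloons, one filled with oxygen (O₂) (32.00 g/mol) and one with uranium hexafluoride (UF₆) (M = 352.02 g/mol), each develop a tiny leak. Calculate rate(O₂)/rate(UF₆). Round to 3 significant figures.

3.32

By Graham's law, rate_O₂/rate_UF₆ = √(M_UF₆/M_O₂) = √(352.02/32.00) = √11.00 = 3.32.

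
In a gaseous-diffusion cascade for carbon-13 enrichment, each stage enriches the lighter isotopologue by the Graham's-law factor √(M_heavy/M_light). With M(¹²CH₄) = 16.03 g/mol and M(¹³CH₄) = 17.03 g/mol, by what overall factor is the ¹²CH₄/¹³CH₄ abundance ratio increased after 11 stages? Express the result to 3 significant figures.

Overall factor = α^11 with α = √(17.03/16.03), i.e. (17.03/16.03)^(11/2).
= 1.06238^(11/2) = 1.39.

1.39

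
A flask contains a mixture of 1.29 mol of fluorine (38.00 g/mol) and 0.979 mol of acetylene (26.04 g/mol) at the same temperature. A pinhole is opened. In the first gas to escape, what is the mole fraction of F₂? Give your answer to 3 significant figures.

The effusion rate of species i is ∝ p_i/√M_i ∝ n_i/√M_i.
Mole fraction of F₂ in the effusate = (n_F₂/√M_F₂) / (n_F₂/√M_F₂ + n_C₂H₂/√M_C₂H₂)
= (1.29/√38.00) / (1.29/√38.00 + 0.979/√26.04) = 0.2093/(0.2093 + 0.1919) = 0.522.

0.522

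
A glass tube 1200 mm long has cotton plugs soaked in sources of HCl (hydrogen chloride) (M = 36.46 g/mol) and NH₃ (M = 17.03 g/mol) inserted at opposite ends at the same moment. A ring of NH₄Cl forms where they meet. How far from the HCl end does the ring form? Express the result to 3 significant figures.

487 mm

Distances travelled in equal time are proportional to diffusion rates, so d_HCl/d_NH₃ = √(M_NH₃/M_HCl) = √(17.03/36.46) = 0.6834.
With d_HCl + d_NH₃ = 1200 mm, d_NH₃ = 1200/(1 + 0.6834) = 712.8 mm.
d_HCl = 1200 − 712.8 = 487 mm.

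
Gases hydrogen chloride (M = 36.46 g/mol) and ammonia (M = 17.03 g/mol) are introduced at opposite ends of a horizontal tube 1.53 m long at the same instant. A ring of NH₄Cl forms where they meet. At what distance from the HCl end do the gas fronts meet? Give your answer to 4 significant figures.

Graham's law gives d_HCl/d_NH₃ = rate_HCl/rate_NH₃ = √(M_NH₃/M_HCl) = √(17.03/36.46) = 0.6834.
With d_HCl + d_NH₃ = 1.53 m, d_NH₃ = 1.53/(1 + 0.6834) = 0.9089 m.
d_HCl = 1.53 − 0.9089 = 0.6211 m.

0.6211 m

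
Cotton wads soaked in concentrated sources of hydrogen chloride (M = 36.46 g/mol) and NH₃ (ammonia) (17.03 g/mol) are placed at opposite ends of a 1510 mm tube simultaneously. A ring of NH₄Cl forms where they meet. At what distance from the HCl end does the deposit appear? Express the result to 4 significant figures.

The fronts meet when d_HCl + d_NH₃ = L with d_HCl/d_NH₃ = √(M_NH₃/M_HCl) (Graham's law). Here √(M_NH₃/M_HCl) = √(17.03/36.46) = 0.6834.
With d_HCl + d_NH₃ = 1510 mm, d_NH₃ = 1510/(1 + 0.6834) = 897.0 mm.
d_HCl = 1510 − 897.0 = 613.0 mm.

613.0 mm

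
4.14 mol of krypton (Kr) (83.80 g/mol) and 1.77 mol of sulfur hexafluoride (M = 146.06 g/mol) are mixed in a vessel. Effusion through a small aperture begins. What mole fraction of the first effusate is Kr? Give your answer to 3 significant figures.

0.755

Rate_i ∝ x_i/√M_i (Graham's law weighted by mole fraction), so the effusate composition follows n_i/√M_i.
So x_Kr in the escaping gas = (n_Kr/√M_Kr) / Σ(n_i/√M_i)
= (4.14/√83.80) / (4.14/√83.80 + 1.77/√146.06) = 0.4522/(0.4522 + 0.1465) = 0.755.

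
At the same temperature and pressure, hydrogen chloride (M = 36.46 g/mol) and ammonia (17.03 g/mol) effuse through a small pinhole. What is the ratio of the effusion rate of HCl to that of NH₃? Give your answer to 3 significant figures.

0.683

Using Graham's law: rate_HCl/rate_NH₃ = √(M_NH₃/M_HCl) = √(17.03/36.46) = √0.4671 = 0.683.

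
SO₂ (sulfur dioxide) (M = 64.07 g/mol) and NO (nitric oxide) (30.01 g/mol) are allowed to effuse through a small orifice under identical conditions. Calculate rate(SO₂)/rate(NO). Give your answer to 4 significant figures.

From Graham's law, rate_SO₂/rate_NO = √(M_NO/M_SO₂) = √(30.01/64.07) = √0.4684 = 0.6844.

0.6844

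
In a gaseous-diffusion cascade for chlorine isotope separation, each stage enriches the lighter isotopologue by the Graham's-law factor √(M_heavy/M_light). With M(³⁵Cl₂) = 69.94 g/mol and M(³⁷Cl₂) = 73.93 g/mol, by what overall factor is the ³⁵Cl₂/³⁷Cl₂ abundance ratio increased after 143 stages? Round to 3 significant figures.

The single-stage factor is √(M_heavy/M_light), so 143 stages give [√(73.93/69.94)]^143 = (73.93/69.94)^(143/2).
= 1.05705^(143/2) = 52.8.

52.8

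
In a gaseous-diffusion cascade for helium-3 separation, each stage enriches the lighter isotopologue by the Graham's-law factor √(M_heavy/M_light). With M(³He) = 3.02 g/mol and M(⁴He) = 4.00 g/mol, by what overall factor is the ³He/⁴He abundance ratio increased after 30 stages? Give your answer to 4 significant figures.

67.73

After 30 stages the ratio has grown by (√(4.00/3.02))^30 = (4.00/3.02)^(30/2).
= 1.32450^15 = 67.73.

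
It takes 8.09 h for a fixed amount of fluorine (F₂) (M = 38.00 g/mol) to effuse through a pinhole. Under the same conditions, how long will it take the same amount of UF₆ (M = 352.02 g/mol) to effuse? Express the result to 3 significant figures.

24.6 h

Since effusion rate ∝ 1/√M, t_UF₆/t_F₂ = √(M_UF₆/M_F₂) = √(352.02/38.00) = √9.264 = 3.044.
So the time for UF₆ is 8.09 × 3.044 = 24.6 h.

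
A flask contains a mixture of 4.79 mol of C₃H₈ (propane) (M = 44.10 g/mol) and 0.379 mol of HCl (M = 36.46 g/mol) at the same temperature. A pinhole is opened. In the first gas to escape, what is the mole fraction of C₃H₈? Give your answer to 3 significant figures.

0.920

The effusion rate of species i is ∝ p_i/√M_i ∝ n_i/√M_i.
So x_C₃H₈ in the escaping gas = (n_C₃H₈/√M_C₃H₈) / Σ(n_i/√M_i)
= (4.79/√44.10) / (4.79/√44.10 + 0.379/√36.46) = 0.7213/(0.7213 + 0.06277) = 0.920.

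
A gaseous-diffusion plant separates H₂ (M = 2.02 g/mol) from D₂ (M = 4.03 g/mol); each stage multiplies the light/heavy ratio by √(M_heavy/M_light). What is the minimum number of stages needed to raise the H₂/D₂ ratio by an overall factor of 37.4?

11

With α = √(4.03/2.02) per stage, ln α = ½ ln(1.99505) = 0.3453.
Need α^N ≥ 37.4 ⇒ N ≥ ln(37.4) / ln α = 3.622 / 0.3453 = 10.49.
Minimum whole number of stages: N = 11.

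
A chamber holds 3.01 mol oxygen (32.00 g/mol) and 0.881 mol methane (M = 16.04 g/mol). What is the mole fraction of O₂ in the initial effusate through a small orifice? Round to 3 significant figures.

0.708

Each component's effusion rate ∝ (its partial pressure)·(1/√M) ∝ n_i/√M_i.
x_O₂(eff) = (n_O₂/√M_O₂) / (n_O₂/√M_O₂ + n_CH₄/√M_CH₄)
= (3.01/√32.00) / (3.01/√32.00 + 0.881/√16.04) = 0.5321/(0.5321 + 0.2200) = 0.708.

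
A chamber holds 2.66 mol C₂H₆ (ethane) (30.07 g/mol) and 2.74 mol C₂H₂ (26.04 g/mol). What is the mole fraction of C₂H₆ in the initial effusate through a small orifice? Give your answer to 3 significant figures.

0.475

Rate_i ∝ x_i/√M_i (Graham's law weighted by mole fraction), so the effusate composition follows n_i/√M_i.
So x_C₂H₆ in the escaping gas = (n_C₂H₆/√M_C₂H₆) / Σ(n_i/√M_i)
= (2.66/√30.07) / (2.66/√30.07 + 2.74/√26.04) = 0.4851/(0.4851 + 0.5369) = 0.475.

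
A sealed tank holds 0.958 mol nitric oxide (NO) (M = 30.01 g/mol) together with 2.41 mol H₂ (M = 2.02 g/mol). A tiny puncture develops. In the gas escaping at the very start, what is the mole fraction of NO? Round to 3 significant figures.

The effusion rate of species i is ∝ p_i/√M_i ∝ n_i/√M_i.
x_NO(eff) = (n_NO/√M_NO) / (n_NO/√M_NO + n_H₂/√M_H₂)
= (0.958/√30.01) / (0.958/√30.01 + 2.41/√2.02) = 0.1749/(0.1749 + 1.696) = 0.0935.

0.0935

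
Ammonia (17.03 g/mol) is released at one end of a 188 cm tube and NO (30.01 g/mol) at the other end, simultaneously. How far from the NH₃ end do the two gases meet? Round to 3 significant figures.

107 cm

Graham's law gives d_NH₃/d_NO = rate_NH₃/rate_NO = √(M_NO/M_NH₃) = √(30.01/17.03) = 1.327.
With d_NH₃ + d_NO = 188 cm, d_NO = 188/(1 + 1.327) = 80.77 cm.
d_NH₃ = 188 − 80.77 = 107 cm.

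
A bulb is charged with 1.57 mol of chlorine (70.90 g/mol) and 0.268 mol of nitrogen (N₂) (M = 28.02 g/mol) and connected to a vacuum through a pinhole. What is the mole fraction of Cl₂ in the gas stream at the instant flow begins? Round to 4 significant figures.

0.7865

Effusion rate of each component ∝ n_i/√M_i (partial pressure × 1/√M).
So x_Cl₂ in the escaping gas = (n_Cl₂/√M_Cl₂) / Σ(n_i/√M_i)
= (1.57/√70.90) / (1.57/√70.90 + 0.268/√28.02) = 0.1865/(0.1865 + 0.05063) = 0.7865.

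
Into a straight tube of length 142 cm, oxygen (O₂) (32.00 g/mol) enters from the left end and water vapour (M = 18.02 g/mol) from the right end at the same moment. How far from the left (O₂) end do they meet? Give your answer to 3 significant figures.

60.9 cm

In equal time, each gas travels a distance ∝ its rate ∝ 1/√M, so d_O₂/d_H₂O = √(M_H₂O/M_O₂) = √(18.02/32.00) = 0.7504.
With d_O₂ + d_H₂O = 142 cm, d_H₂O = 142/(1 + 0.7504) = 81.12 cm.
d_O₂ = 142 − 81.12 = 60.9 cm.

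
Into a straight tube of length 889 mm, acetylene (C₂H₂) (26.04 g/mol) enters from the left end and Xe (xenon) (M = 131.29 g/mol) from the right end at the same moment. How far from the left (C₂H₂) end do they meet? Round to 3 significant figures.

615 mm

Distances travelled in equal time are proportional to diffusion rates, so d_C₂H₂/d_Xe = √(M_Xe/M_C₂H₂) = √(131.29/26.04) = 2.245.
With d_C₂H₂ + d_Xe = 889 mm, d_Xe = 889/(1 + 2.245) = 273.9 mm.
d_C₂H₂ = 889 − 273.9 = 615 mm.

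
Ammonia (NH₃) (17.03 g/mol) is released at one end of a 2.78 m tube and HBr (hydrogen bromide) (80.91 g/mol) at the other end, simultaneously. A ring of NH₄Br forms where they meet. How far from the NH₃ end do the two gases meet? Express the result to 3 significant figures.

Graham's law gives d_NH₃/d_HBr = rate_NH₃/rate_HBr = √(M_HBr/M_NH₃) = √(80.91/17.03) = 2.180.
With d_NH₃ + d_HBr = 2.78 m, d_HBr = 2.78/(1 + 2.180) = 0.8743 m.
d_NH₃ = 2.78 − 0.8743 = 1.91 m.

1.91 m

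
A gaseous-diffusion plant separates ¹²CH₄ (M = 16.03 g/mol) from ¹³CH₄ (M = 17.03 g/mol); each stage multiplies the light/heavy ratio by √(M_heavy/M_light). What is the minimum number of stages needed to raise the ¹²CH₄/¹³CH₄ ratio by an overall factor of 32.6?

Per stage α = (17.03/16.03)^(1/2) = 1.06238^0.5, giving ln α = 0.03026.
Need α^N ≥ 32.6 ⇒ N ≥ ln(32.6) / ln α = 3.484 / 0.03026 = 115.16.
Minimum whole number of stages: N = 116.

116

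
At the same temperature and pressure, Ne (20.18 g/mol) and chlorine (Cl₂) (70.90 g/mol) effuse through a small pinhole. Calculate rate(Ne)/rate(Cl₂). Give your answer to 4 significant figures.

1.874

By Graham's law, rate_Ne/rate_Cl₂ = √(M_Cl₂/M_Ne) = √(70.90/20.18) = √3.513 = 1.874.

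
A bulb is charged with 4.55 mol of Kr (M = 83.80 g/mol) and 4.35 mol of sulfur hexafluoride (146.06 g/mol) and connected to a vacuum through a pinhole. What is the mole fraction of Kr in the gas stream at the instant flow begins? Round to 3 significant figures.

Effusion rate of each component ∝ n_i/√M_i (partial pressure × 1/√M).
x_Kr(eff) = (n_Kr/√M_Kr) / (n_Kr/√M_Kr + n_SF₆/√M_SF₆)
= (4.55/√83.80) / (4.55/√83.80 + 4.35/√146.06) = 0.4970/(0.4970 + 0.3599) = 0.580.

0.580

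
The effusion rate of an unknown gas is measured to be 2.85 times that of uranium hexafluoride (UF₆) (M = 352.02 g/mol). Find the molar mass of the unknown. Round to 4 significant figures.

By Graham's law, rate_X/rate_UF₆ = √(M_UF₆/M_X).
2.85 = √(352.02/M_X)
M_X = 352.02 / 2.85² = 352.02 / 8.123 = 43.34 g/mol

43.34 g/mol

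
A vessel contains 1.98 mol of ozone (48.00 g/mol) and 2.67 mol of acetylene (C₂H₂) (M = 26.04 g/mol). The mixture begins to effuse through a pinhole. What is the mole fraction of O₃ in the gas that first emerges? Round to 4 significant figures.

Rate_i ∝ x_i/√M_i (Graham's law weighted by mole fraction), so the effusate composition follows n_i/√M_i.
So x_O₃ in the escaping gas = (n_O₃/√M_O₃) / Σ(n_i/√M_i)
= (1.98/√48.00) / (1.98/√48.00 + 2.67/√26.04) = 0.2858/(0.2858 + 0.5232) = 0.3533.

0.3533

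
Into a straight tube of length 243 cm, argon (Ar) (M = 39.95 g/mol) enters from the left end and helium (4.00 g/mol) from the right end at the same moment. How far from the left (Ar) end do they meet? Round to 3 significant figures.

58.4 cm

In equal time, each gas travels a distance ∝ its rate ∝ 1/√M, so d_Ar/d_He = √(M_He/M_Ar) = √(4.00/39.95) = 0.3164.
With d_Ar + d_He = 243 cm, d_He = 243/(1 + 0.3164) = 184.6 cm.
d_Ar = 243 − 184.6 = 58.4 cm.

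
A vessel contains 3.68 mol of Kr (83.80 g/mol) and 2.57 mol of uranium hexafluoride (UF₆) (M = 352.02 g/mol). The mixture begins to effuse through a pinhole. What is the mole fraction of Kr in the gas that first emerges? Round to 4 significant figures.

0.7459

The effusion rate of species i is ∝ p_i/√M_i ∝ n_i/√M_i.
x_Kr(eff) = (n_Kr/√M_Kr) / (n_Kr/√M_Kr + n_UF₆/√M_UF₆)
= (3.68/√83.80) / (3.68/√83.80 + 2.57/√352.02) = 0.4020/(0.4020 + 0.1370) = 0.7459.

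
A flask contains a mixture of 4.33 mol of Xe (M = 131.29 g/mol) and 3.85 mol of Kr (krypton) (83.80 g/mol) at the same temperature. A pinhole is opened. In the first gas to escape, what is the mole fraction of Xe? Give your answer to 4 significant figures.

Each component's effusion rate ∝ (its partial pressure)·(1/√M) ∝ n_i/√M_i.
So x_Xe in the escaping gas = (n_Xe/√M_Xe) / Σ(n_i/√M_i)
= (4.33/√131.29) / (4.33/√131.29 + 3.85/√83.80) = 0.3779/(0.3779 + 0.4206) = 0.4733.

0.4733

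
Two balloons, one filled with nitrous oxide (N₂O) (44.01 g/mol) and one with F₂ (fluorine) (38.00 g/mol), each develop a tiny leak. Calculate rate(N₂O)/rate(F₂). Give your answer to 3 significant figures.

0.929

Since effusion rate ∝ 1/√M, rate_N₂O/rate_F₂ = √(M_F₂/M_N₂O) = √(38.00/44.01) = √0.8634 = 0.929.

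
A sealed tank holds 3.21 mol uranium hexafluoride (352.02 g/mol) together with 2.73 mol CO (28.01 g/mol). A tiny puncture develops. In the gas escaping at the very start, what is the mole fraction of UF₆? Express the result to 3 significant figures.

0.249

Each component's effusion rate ∝ (its partial pressure)·(1/√M) ∝ n_i/√M_i.
Mole fraction of UF₆ in the effusate = (n_UF₆/√M_UF₆) / (n_UF₆/√M_UF₆ + n_CO/√M_CO)
= (3.21/√352.02) / (3.21/√352.02 + 2.73/√28.01) = 0.1711/(0.1711 + 0.5158) = 0.249.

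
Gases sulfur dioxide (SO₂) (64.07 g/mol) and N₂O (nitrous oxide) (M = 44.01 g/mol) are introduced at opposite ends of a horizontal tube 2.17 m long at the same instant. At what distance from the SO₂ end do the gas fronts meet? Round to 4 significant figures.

0.9834 m

In equal time, each gas travels a distance ∝ its rate ∝ 1/√M, so d_SO₂/d_N₂O = √(M_N₂O/M_SO₂) = √(44.01/64.07) = 0.8288.
With d_SO₂ + d_N₂O = 2.17 m, d_N₂O = 2.17/(1 + 0.8288) = 1.187 m.
d_SO₂ = 2.17 − 1.187 = 0.9834 m.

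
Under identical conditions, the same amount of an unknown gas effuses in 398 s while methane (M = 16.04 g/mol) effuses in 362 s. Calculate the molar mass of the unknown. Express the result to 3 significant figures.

19.4 g/mol

Since effusion rate ∝ 1/√M, t_X/t_CH₄ = √(M_X/M_CH₄).
398/362 = 1.099 = √(M_X/16.04)
M_X = 16.04 × 1.099² = 16.04 × 1.209 = 19.4 g/mol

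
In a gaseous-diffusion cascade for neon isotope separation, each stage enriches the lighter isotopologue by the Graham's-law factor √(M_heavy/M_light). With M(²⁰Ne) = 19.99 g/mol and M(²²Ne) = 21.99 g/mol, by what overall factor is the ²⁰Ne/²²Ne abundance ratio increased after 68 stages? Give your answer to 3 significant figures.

After 68 stages the ratio has grown by (√(21.99/19.99))^68 = (21.99/19.99)^(68/2).
= 1.10005^34 = 25.6.

25.6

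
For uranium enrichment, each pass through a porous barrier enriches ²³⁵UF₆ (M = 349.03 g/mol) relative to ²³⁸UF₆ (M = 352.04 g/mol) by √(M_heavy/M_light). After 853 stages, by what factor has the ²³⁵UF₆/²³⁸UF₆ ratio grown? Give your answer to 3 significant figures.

Overall factor = α^853 with α = √(352.04/349.03), i.e. (352.04/349.03)^(853/2).
= 1.00862^(853/2) = 39.0.

39.0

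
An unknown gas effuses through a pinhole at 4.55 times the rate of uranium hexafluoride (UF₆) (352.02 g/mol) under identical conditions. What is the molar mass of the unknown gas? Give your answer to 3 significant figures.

17.0 g/mol

From Graham's law, rate_X/rate_UF₆ = √(M_UF₆/M_X).
4.55 = √(352.02/M_X)
M_X = 352.02 / 4.55² = 352.02 / 20.70 = 17.0 g/mol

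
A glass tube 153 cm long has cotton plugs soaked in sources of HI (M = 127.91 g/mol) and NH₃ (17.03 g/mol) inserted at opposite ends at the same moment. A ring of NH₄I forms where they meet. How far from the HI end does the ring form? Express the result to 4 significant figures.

40.90 cm

Distances travelled in equal time are proportional to diffusion rates, so d_HI/d_NH₃ = √(M_NH₃/M_HI) = √(17.03/127.91) = 0.3649.
With d_HI + d_NH₃ = 153 cm, d_NH₃ = 153/(1 + 0.3649) = 112.1 cm.
d_HI = 153 − 112.1 = 40.90 cm.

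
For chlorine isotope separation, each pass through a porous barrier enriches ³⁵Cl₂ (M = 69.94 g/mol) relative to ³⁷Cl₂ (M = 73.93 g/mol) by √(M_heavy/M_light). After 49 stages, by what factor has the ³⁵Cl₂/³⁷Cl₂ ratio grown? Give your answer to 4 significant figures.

Overall factor = α^49 with α = √(73.93/69.94), i.e. (73.93/69.94)^(49/2).
= 1.05705^(49/2) = 3.893.

3.893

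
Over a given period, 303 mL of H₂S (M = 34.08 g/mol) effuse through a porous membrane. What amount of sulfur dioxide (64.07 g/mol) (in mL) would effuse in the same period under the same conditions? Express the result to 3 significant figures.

By Graham's law, rate_SO₂/rate_H₂S = √(M_H₂S/M_SO₂) = √(34.08/64.07) = √0.5319 = 0.7293.
So the volume for SO₂ is 303 × 0.7293 = 221 mL.

221 mL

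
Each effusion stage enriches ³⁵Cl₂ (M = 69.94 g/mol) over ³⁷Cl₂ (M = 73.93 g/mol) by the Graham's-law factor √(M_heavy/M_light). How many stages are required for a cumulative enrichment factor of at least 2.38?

32

With α = √(73.93/69.94) per stage, ln α = ½ ln(1.05705) = 0.02774.
Need α^N ≥ 2.38 ⇒ N ≥ ln(2.38) / ln α = 0.8671 / 0.02774 = 31.26.
Minimum whole number of stages: N = 32.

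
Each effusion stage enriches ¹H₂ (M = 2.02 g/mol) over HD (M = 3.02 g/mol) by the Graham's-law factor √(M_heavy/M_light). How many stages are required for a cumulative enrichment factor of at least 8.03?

11

With α = √(3.02/2.02) per stage, ln α = ½ ln(1.49505) = 0.2011.
Need α^N ≥ 8.03 ⇒ N ≥ ln(8.03) / ln α = 2.083 / 0.2011 = 10.36.
Minimum whole number of stages: N = 11.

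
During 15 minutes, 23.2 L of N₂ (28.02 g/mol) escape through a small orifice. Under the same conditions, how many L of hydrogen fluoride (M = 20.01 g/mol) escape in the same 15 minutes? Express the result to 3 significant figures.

From Graham's law, rate_HF/rate_N₂ = √(M_N₂/M_HF) = √(28.02/20.01) = √1.400 = 1.183.
So the volume for HF is 23.2 × 1.183 = 27.5 L.

27.5 L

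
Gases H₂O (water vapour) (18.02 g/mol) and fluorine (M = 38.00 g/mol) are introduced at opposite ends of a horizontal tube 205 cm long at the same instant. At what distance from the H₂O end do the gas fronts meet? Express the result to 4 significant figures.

121.4 cm

The fronts meet when d_H₂O + d_F₂ = L with d_H₂O/d_F₂ = √(M_F₂/M_H₂O) (Graham's law). Here √(M_F₂/M_H₂O) = √(38.00/18.02) = 1.452.
With d_H₂O + d_F₂ = 205 cm, d_F₂ = 205/(1 + 1.452) = 83.60 cm.
d_H₂O = 205 − 83.60 = 121.4 cm.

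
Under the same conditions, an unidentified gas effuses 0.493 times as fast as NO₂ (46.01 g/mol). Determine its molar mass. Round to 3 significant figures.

From Graham's law, rate_X/rate_NO₂ = √(M_NO₂/M_X).
0.493 = √(46.01/M_X)
M_X = 46.01 / 0.493² = 46.01 / 0.2430 = 189 g/mol

189 g/mol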